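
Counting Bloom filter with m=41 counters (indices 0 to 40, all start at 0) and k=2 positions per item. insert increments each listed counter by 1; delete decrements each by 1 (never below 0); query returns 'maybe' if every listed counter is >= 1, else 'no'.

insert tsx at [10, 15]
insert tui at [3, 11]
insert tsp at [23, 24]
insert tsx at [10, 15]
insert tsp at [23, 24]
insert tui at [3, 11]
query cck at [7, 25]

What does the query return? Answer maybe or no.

Answer: no

Derivation:
Step 1: insert tsx at [10, 15] -> counters=[0,0,0,0,0,0,0,0,0,0,1,0,0,0,0,1,0,0,0,0,0,0,0,0,0,0,0,0,0,0,0,0,0,0,0,0,0,0,0,0,0]
Step 2: insert tui at [3, 11] -> counters=[0,0,0,1,0,0,0,0,0,0,1,1,0,0,0,1,0,0,0,0,0,0,0,0,0,0,0,0,0,0,0,0,0,0,0,0,0,0,0,0,0]
Step 3: insert tsp at [23, 24] -> counters=[0,0,0,1,0,0,0,0,0,0,1,1,0,0,0,1,0,0,0,0,0,0,0,1,1,0,0,0,0,0,0,0,0,0,0,0,0,0,0,0,0]
Step 4: insert tsx at [10, 15] -> counters=[0,0,0,1,0,0,0,0,0,0,2,1,0,0,0,2,0,0,0,0,0,0,0,1,1,0,0,0,0,0,0,0,0,0,0,0,0,0,0,0,0]
Step 5: insert tsp at [23, 24] -> counters=[0,0,0,1,0,0,0,0,0,0,2,1,0,0,0,2,0,0,0,0,0,0,0,2,2,0,0,0,0,0,0,0,0,0,0,0,0,0,0,0,0]
Step 6: insert tui at [3, 11] -> counters=[0,0,0,2,0,0,0,0,0,0,2,2,0,0,0,2,0,0,0,0,0,0,0,2,2,0,0,0,0,0,0,0,0,0,0,0,0,0,0,0,0]
Query cck: check counters[7]=0 counters[25]=0 -> no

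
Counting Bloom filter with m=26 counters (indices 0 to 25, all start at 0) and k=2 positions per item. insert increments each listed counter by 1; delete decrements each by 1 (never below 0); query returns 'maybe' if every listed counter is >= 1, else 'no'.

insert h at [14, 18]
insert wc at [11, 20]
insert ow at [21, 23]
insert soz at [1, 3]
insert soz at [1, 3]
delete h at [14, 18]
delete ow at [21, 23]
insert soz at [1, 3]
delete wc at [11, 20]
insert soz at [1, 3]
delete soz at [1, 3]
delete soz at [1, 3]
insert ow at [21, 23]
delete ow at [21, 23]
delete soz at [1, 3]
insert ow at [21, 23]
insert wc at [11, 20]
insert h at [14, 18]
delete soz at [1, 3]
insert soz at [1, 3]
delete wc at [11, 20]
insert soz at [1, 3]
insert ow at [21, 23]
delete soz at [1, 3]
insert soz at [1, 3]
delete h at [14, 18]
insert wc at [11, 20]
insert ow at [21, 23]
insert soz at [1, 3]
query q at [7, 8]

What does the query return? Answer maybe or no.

Step 1: insert h at [14, 18] -> counters=[0,0,0,0,0,0,0,0,0,0,0,0,0,0,1,0,0,0,1,0,0,0,0,0,0,0]
Step 2: insert wc at [11, 20] -> counters=[0,0,0,0,0,0,0,0,0,0,0,1,0,0,1,0,0,0,1,0,1,0,0,0,0,0]
Step 3: insert ow at [21, 23] -> counters=[0,0,0,0,0,0,0,0,0,0,0,1,0,0,1,0,0,0,1,0,1,1,0,1,0,0]
Step 4: insert soz at [1, 3] -> counters=[0,1,0,1,0,0,0,0,0,0,0,1,0,0,1,0,0,0,1,0,1,1,0,1,0,0]
Step 5: insert soz at [1, 3] -> counters=[0,2,0,2,0,0,0,0,0,0,0,1,0,0,1,0,0,0,1,0,1,1,0,1,0,0]
Step 6: delete h at [14, 18] -> counters=[0,2,0,2,0,0,0,0,0,0,0,1,0,0,0,0,0,0,0,0,1,1,0,1,0,0]
Step 7: delete ow at [21, 23] -> counters=[0,2,0,2,0,0,0,0,0,0,0,1,0,0,0,0,0,0,0,0,1,0,0,0,0,0]
Step 8: insert soz at [1, 3] -> counters=[0,3,0,3,0,0,0,0,0,0,0,1,0,0,0,0,0,0,0,0,1,0,0,0,0,0]
Step 9: delete wc at [11, 20] -> counters=[0,3,0,3,0,0,0,0,0,0,0,0,0,0,0,0,0,0,0,0,0,0,0,0,0,0]
Step 10: insert soz at [1, 3] -> counters=[0,4,0,4,0,0,0,0,0,0,0,0,0,0,0,0,0,0,0,0,0,0,0,0,0,0]
Step 11: delete soz at [1, 3] -> counters=[0,3,0,3,0,0,0,0,0,0,0,0,0,0,0,0,0,0,0,0,0,0,0,0,0,0]
Step 12: delete soz at [1, 3] -> counters=[0,2,0,2,0,0,0,0,0,0,0,0,0,0,0,0,0,0,0,0,0,0,0,0,0,0]
Step 13: insert ow at [21, 23] -> counters=[0,2,0,2,0,0,0,0,0,0,0,0,0,0,0,0,0,0,0,0,0,1,0,1,0,0]
Step 14: delete ow at [21, 23] -> counters=[0,2,0,2,0,0,0,0,0,0,0,0,0,0,0,0,0,0,0,0,0,0,0,0,0,0]
Step 15: delete soz at [1, 3] -> counters=[0,1,0,1,0,0,0,0,0,0,0,0,0,0,0,0,0,0,0,0,0,0,0,0,0,0]
Step 16: insert ow at [21, 23] -> counters=[0,1,0,1,0,0,0,0,0,0,0,0,0,0,0,0,0,0,0,0,0,1,0,1,0,0]
Step 17: insert wc at [11, 20] -> counters=[0,1,0,1,0,0,0,0,0,0,0,1,0,0,0,0,0,0,0,0,1,1,0,1,0,0]
Step 18: insert h at [14, 18] -> counters=[0,1,0,1,0,0,0,0,0,0,0,1,0,0,1,0,0,0,1,0,1,1,0,1,0,0]
Step 19: delete soz at [1, 3] -> counters=[0,0,0,0,0,0,0,0,0,0,0,1,0,0,1,0,0,0,1,0,1,1,0,1,0,0]
Step 20: insert soz at [1, 3] -> counters=[0,1,0,1,0,0,0,0,0,0,0,1,0,0,1,0,0,0,1,0,1,1,0,1,0,0]
Step 21: delete wc at [11, 20] -> counters=[0,1,0,1,0,0,0,0,0,0,0,0,0,0,1,0,0,0,1,0,0,1,0,1,0,0]
Step 22: insert soz at [1, 3] -> counters=[0,2,0,2,0,0,0,0,0,0,0,0,0,0,1,0,0,0,1,0,0,1,0,1,0,0]
Step 23: insert ow at [21, 23] -> counters=[0,2,0,2,0,0,0,0,0,0,0,0,0,0,1,0,0,0,1,0,0,2,0,2,0,0]
Step 24: delete soz at [1, 3] -> counters=[0,1,0,1,0,0,0,0,0,0,0,0,0,0,1,0,0,0,1,0,0,2,0,2,0,0]
Step 25: insert soz at [1, 3] -> counters=[0,2,0,2,0,0,0,0,0,0,0,0,0,0,1,0,0,0,1,0,0,2,0,2,0,0]
Step 26: delete h at [14, 18] -> counters=[0,2,0,2,0,0,0,0,0,0,0,0,0,0,0,0,0,0,0,0,0,2,0,2,0,0]
Step 27: insert wc at [11, 20] -> counters=[0,2,0,2,0,0,0,0,0,0,0,1,0,0,0,0,0,0,0,0,1,2,0,2,0,0]
Step 28: insert ow at [21, 23] -> counters=[0,2,0,2,0,0,0,0,0,0,0,1,0,0,0,0,0,0,0,0,1,3,0,3,0,0]
Step 29: insert soz at [1, 3] -> counters=[0,3,0,3,0,0,0,0,0,0,0,1,0,0,0,0,0,0,0,0,1,3,0,3,0,0]
Query q: check counters[7]=0 counters[8]=0 -> no

Answer: no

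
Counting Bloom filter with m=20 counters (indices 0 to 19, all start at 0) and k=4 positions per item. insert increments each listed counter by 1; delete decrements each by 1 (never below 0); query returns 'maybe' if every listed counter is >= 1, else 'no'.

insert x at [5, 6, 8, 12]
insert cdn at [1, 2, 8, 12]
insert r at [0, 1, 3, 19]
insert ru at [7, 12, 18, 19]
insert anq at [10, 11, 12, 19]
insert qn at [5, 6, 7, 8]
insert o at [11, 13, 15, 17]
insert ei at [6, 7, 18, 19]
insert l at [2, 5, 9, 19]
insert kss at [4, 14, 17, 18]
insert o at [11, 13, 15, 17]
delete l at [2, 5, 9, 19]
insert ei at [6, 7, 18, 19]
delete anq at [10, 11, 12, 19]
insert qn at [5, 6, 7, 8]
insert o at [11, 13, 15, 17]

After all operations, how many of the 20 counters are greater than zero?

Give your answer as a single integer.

Step 1: insert x at [5, 6, 8, 12] -> counters=[0,0,0,0,0,1,1,0,1,0,0,0,1,0,0,0,0,0,0,0]
Step 2: insert cdn at [1, 2, 8, 12] -> counters=[0,1,1,0,0,1,1,0,2,0,0,0,2,0,0,0,0,0,0,0]
Step 3: insert r at [0, 1, 3, 19] -> counters=[1,2,1,1,0,1,1,0,2,0,0,0,2,0,0,0,0,0,0,1]
Step 4: insert ru at [7, 12, 18, 19] -> counters=[1,2,1,1,0,1,1,1,2,0,0,0,3,0,0,0,0,0,1,2]
Step 5: insert anq at [10, 11, 12, 19] -> counters=[1,2,1,1,0,1,1,1,2,0,1,1,4,0,0,0,0,0,1,3]
Step 6: insert qn at [5, 6, 7, 8] -> counters=[1,2,1,1,0,2,2,2,3,0,1,1,4,0,0,0,0,0,1,3]
Step 7: insert o at [11, 13, 15, 17] -> counters=[1,2,1,1,0,2,2,2,3,0,1,2,4,1,0,1,0,1,1,3]
Step 8: insert ei at [6, 7, 18, 19] -> counters=[1,2,1,1,0,2,3,3,3,0,1,2,4,1,0,1,0,1,2,4]
Step 9: insert l at [2, 5, 9, 19] -> counters=[1,2,2,1,0,3,3,3,3,1,1,2,4,1,0,1,0,1,2,5]
Step 10: insert kss at [4, 14, 17, 18] -> counters=[1,2,2,1,1,3,3,3,3,1,1,2,4,1,1,1,0,2,3,5]
Step 11: insert o at [11, 13, 15, 17] -> counters=[1,2,2,1,1,3,3,3,3,1,1,3,4,2,1,2,0,3,3,5]
Step 12: delete l at [2, 5, 9, 19] -> counters=[1,2,1,1,1,2,3,3,3,0,1,3,4,2,1,2,0,3,3,4]
Step 13: insert ei at [6, 7, 18, 19] -> counters=[1,2,1,1,1,2,4,4,3,0,1,3,4,2,1,2,0,3,4,5]
Step 14: delete anq at [10, 11, 12, 19] -> counters=[1,2,1,1,1,2,4,4,3,0,0,2,3,2,1,2,0,3,4,4]
Step 15: insert qn at [5, 6, 7, 8] -> counters=[1,2,1,1,1,3,5,5,4,0,0,2,3,2,1,2,0,3,4,4]
Step 16: insert o at [11, 13, 15, 17] -> counters=[1,2,1,1,1,3,5,5,4,0,0,3,3,3,1,3,0,4,4,4]
Final counters=[1,2,1,1,1,3,5,5,4,0,0,3,3,3,1,3,0,4,4,4] -> 17 nonzero

Answer: 17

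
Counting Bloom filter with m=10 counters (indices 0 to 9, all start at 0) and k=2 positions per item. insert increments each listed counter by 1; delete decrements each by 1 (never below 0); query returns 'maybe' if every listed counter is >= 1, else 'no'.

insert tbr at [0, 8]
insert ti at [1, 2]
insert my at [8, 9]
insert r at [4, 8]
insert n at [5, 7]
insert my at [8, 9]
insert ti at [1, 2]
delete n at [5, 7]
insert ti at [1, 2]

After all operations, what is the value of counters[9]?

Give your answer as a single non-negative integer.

Step 1: insert tbr at [0, 8] -> counters=[1,0,0,0,0,0,0,0,1,0]
Step 2: insert ti at [1, 2] -> counters=[1,1,1,0,0,0,0,0,1,0]
Step 3: insert my at [8, 9] -> counters=[1,1,1,0,0,0,0,0,2,1]
Step 4: insert r at [4, 8] -> counters=[1,1,1,0,1,0,0,0,3,1]
Step 5: insert n at [5, 7] -> counters=[1,1,1,0,1,1,0,1,3,1]
Step 6: insert my at [8, 9] -> counters=[1,1,1,0,1,1,0,1,4,2]
Step 7: insert ti at [1, 2] -> counters=[1,2,2,0,1,1,0,1,4,2]
Step 8: delete n at [5, 7] -> counters=[1,2,2,0,1,0,0,0,4,2]
Step 9: insert ti at [1, 2] -> counters=[1,3,3,0,1,0,0,0,4,2]
Final counters=[1,3,3,0,1,0,0,0,4,2] -> counters[9]=2

Answer: 2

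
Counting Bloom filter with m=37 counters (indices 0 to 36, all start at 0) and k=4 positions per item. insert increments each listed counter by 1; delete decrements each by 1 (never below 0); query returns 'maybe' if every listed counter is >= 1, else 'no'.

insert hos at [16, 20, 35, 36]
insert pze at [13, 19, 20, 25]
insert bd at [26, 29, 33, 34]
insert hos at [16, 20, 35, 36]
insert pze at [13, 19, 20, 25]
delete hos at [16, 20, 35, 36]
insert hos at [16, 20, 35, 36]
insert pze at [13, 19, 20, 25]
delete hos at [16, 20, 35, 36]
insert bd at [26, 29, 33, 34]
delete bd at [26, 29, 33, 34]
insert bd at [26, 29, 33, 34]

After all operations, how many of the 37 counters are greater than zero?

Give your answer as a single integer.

Step 1: insert hos at [16, 20, 35, 36] -> counters=[0,0,0,0,0,0,0,0,0,0,0,0,0,0,0,0,1,0,0,0,1,0,0,0,0,0,0,0,0,0,0,0,0,0,0,1,1]
Step 2: insert pze at [13, 19, 20, 25] -> counters=[0,0,0,0,0,0,0,0,0,0,0,0,0,1,0,0,1,0,0,1,2,0,0,0,0,1,0,0,0,0,0,0,0,0,0,1,1]
Step 3: insert bd at [26, 29, 33, 34] -> counters=[0,0,0,0,0,0,0,0,0,0,0,0,0,1,0,0,1,0,0,1,2,0,0,0,0,1,1,0,0,1,0,0,0,1,1,1,1]
Step 4: insert hos at [16, 20, 35, 36] -> counters=[0,0,0,0,0,0,0,0,0,0,0,0,0,1,0,0,2,0,0,1,3,0,0,0,0,1,1,0,0,1,0,0,0,1,1,2,2]
Step 5: insert pze at [13, 19, 20, 25] -> counters=[0,0,0,0,0,0,0,0,0,0,0,0,0,2,0,0,2,0,0,2,4,0,0,0,0,2,1,0,0,1,0,0,0,1,1,2,2]
Step 6: delete hos at [16, 20, 35, 36] -> counters=[0,0,0,0,0,0,0,0,0,0,0,0,0,2,0,0,1,0,0,2,3,0,0,0,0,2,1,0,0,1,0,0,0,1,1,1,1]
Step 7: insert hos at [16, 20, 35, 36] -> counters=[0,0,0,0,0,0,0,0,0,0,0,0,0,2,0,0,2,0,0,2,4,0,0,0,0,2,1,0,0,1,0,0,0,1,1,2,2]
Step 8: insert pze at [13, 19, 20, 25] -> counters=[0,0,0,0,0,0,0,0,0,0,0,0,0,3,0,0,2,0,0,3,5,0,0,0,0,3,1,0,0,1,0,0,0,1,1,2,2]
Step 9: delete hos at [16, 20, 35, 36] -> counters=[0,0,0,0,0,0,0,0,0,0,0,0,0,3,0,0,1,0,0,3,4,0,0,0,0,3,1,0,0,1,0,0,0,1,1,1,1]
Step 10: insert bd at [26, 29, 33, 34] -> counters=[0,0,0,0,0,0,0,0,0,0,0,0,0,3,0,0,1,0,0,3,4,0,0,0,0,3,2,0,0,2,0,0,0,2,2,1,1]
Step 11: delete bd at [26, 29, 33, 34] -> counters=[0,0,0,0,0,0,0,0,0,0,0,0,0,3,0,0,1,0,0,3,4,0,0,0,0,3,1,0,0,1,0,0,0,1,1,1,1]
Step 12: insert bd at [26, 29, 33, 34] -> counters=[0,0,0,0,0,0,0,0,0,0,0,0,0,3,0,0,1,0,0,3,4,0,0,0,0,3,2,0,0,2,0,0,0,2,2,1,1]
Final counters=[0,0,0,0,0,0,0,0,0,0,0,0,0,3,0,0,1,0,0,3,4,0,0,0,0,3,2,0,0,2,0,0,0,2,2,1,1] -> 11 nonzero

Answer: 11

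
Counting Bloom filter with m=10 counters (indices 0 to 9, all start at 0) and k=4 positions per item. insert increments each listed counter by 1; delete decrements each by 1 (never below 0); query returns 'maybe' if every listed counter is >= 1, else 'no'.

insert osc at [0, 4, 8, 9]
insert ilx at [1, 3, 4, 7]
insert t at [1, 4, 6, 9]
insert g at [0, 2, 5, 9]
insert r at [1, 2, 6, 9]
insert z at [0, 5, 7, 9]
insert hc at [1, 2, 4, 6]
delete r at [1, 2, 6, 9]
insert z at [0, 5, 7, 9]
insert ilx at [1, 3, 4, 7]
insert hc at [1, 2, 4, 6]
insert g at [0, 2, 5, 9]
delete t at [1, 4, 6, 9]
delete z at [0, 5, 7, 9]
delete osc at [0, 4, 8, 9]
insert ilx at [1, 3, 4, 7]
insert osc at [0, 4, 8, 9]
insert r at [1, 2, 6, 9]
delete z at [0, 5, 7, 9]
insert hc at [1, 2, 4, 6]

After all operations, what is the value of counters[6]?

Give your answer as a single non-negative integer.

Answer: 4

Derivation:
Step 1: insert osc at [0, 4, 8, 9] -> counters=[1,0,0,0,1,0,0,0,1,1]
Step 2: insert ilx at [1, 3, 4, 7] -> counters=[1,1,0,1,2,0,0,1,1,1]
Step 3: insert t at [1, 4, 6, 9] -> counters=[1,2,0,1,3,0,1,1,1,2]
Step 4: insert g at [0, 2, 5, 9] -> counters=[2,2,1,1,3,1,1,1,1,3]
Step 5: insert r at [1, 2, 6, 9] -> counters=[2,3,2,1,3,1,2,1,1,4]
Step 6: insert z at [0, 5, 7, 9] -> counters=[3,3,2,1,3,2,2,2,1,5]
Step 7: insert hc at [1, 2, 4, 6] -> counters=[3,4,3,1,4,2,3,2,1,5]
Step 8: delete r at [1, 2, 6, 9] -> counters=[3,3,2,1,4,2,2,2,1,4]
Step 9: insert z at [0, 5, 7, 9] -> counters=[4,3,2,1,4,3,2,3,1,5]
Step 10: insert ilx at [1, 3, 4, 7] -> counters=[4,4,2,2,5,3,2,4,1,5]
Step 11: insert hc at [1, 2, 4, 6] -> counters=[4,5,3,2,6,3,3,4,1,5]
Step 12: insert g at [0, 2, 5, 9] -> counters=[5,5,4,2,6,4,3,4,1,6]
Step 13: delete t at [1, 4, 6, 9] -> counters=[5,4,4,2,5,4,2,4,1,5]
Step 14: delete z at [0, 5, 7, 9] -> counters=[4,4,4,2,5,3,2,3,1,4]
Step 15: delete osc at [0, 4, 8, 9] -> counters=[3,4,4,2,4,3,2,3,0,3]
Step 16: insert ilx at [1, 3, 4, 7] -> counters=[3,5,4,3,5,3,2,4,0,3]
Step 17: insert osc at [0, 4, 8, 9] -> counters=[4,5,4,3,6,3,2,4,1,4]
Step 18: insert r at [1, 2, 6, 9] -> counters=[4,6,5,3,6,3,3,4,1,5]
Step 19: delete z at [0, 5, 7, 9] -> counters=[3,6,5,3,6,2,3,3,1,4]
Step 20: insert hc at [1, 2, 4, 6] -> counters=[3,7,6,3,7,2,4,3,1,4]
Final counters=[3,7,6,3,7,2,4,3,1,4] -> counters[6]=4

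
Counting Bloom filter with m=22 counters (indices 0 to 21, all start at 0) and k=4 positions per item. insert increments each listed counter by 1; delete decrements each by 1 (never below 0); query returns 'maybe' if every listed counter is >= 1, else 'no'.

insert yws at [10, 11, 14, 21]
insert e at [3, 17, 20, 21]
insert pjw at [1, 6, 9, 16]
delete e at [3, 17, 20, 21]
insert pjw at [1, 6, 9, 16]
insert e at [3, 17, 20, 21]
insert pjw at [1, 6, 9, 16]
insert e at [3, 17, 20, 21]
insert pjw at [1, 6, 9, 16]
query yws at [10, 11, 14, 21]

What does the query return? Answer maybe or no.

Step 1: insert yws at [10, 11, 14, 21] -> counters=[0,0,0,0,0,0,0,0,0,0,1,1,0,0,1,0,0,0,0,0,0,1]
Step 2: insert e at [3, 17, 20, 21] -> counters=[0,0,0,1,0,0,0,0,0,0,1,1,0,0,1,0,0,1,0,0,1,2]
Step 3: insert pjw at [1, 6, 9, 16] -> counters=[0,1,0,1,0,0,1,0,0,1,1,1,0,0,1,0,1,1,0,0,1,2]
Step 4: delete e at [3, 17, 20, 21] -> counters=[0,1,0,0,0,0,1,0,0,1,1,1,0,0,1,0,1,0,0,0,0,1]
Step 5: insert pjw at [1, 6, 9, 16] -> counters=[0,2,0,0,0,0,2,0,0,2,1,1,0,0,1,0,2,0,0,0,0,1]
Step 6: insert e at [3, 17, 20, 21] -> counters=[0,2,0,1,0,0,2,0,0,2,1,1,0,0,1,0,2,1,0,0,1,2]
Step 7: insert pjw at [1, 6, 9, 16] -> counters=[0,3,0,1,0,0,3,0,0,3,1,1,0,0,1,0,3,1,0,0,1,2]
Step 8: insert e at [3, 17, 20, 21] -> counters=[0,3,0,2,0,0,3,0,0,3,1,1,0,0,1,0,3,2,0,0,2,3]
Step 9: insert pjw at [1, 6, 9, 16] -> counters=[0,4,0,2,0,0,4,0,0,4,1,1,0,0,1,0,4,2,0,0,2,3]
Query yws: check counters[10]=1 counters[11]=1 counters[14]=1 counters[21]=3 -> maybe

Answer: maybe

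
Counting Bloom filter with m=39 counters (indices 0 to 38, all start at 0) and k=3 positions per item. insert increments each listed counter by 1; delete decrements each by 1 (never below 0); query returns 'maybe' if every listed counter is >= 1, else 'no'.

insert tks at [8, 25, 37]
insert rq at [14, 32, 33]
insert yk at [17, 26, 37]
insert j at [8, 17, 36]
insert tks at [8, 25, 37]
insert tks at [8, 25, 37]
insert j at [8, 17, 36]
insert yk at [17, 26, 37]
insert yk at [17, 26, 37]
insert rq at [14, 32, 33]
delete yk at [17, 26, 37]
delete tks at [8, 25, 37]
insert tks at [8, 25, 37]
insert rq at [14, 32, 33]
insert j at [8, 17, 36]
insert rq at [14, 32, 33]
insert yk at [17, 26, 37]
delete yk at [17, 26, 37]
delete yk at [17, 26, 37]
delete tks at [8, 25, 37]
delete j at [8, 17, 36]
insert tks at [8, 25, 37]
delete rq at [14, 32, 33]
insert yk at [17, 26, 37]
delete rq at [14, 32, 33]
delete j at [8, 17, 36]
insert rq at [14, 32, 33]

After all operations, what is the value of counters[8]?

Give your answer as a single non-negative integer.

Step 1: insert tks at [8, 25, 37] -> counters=[0,0,0,0,0,0,0,0,1,0,0,0,0,0,0,0,0,0,0,0,0,0,0,0,0,1,0,0,0,0,0,0,0,0,0,0,0,1,0]
Step 2: insert rq at [14, 32, 33] -> counters=[0,0,0,0,0,0,0,0,1,0,0,0,0,0,1,0,0,0,0,0,0,0,0,0,0,1,0,0,0,0,0,0,1,1,0,0,0,1,0]
Step 3: insert yk at [17, 26, 37] -> counters=[0,0,0,0,0,0,0,0,1,0,0,0,0,0,1,0,0,1,0,0,0,0,0,0,0,1,1,0,0,0,0,0,1,1,0,0,0,2,0]
Step 4: insert j at [8, 17, 36] -> counters=[0,0,0,0,0,0,0,0,2,0,0,0,0,0,1,0,0,2,0,0,0,0,0,0,0,1,1,0,0,0,0,0,1,1,0,0,1,2,0]
Step 5: insert tks at [8, 25, 37] -> counters=[0,0,0,0,0,0,0,0,3,0,0,0,0,0,1,0,0,2,0,0,0,0,0,0,0,2,1,0,0,0,0,0,1,1,0,0,1,3,0]
Step 6: insert tks at [8, 25, 37] -> counters=[0,0,0,0,0,0,0,0,4,0,0,0,0,0,1,0,0,2,0,0,0,0,0,0,0,3,1,0,0,0,0,0,1,1,0,0,1,4,0]
Step 7: insert j at [8, 17, 36] -> counters=[0,0,0,0,0,0,0,0,5,0,0,0,0,0,1,0,0,3,0,0,0,0,0,0,0,3,1,0,0,0,0,0,1,1,0,0,2,4,0]
Step 8: insert yk at [17, 26, 37] -> counters=[0,0,0,0,0,0,0,0,5,0,0,0,0,0,1,0,0,4,0,0,0,0,0,0,0,3,2,0,0,0,0,0,1,1,0,0,2,5,0]
Step 9: insert yk at [17, 26, 37] -> counters=[0,0,0,0,0,0,0,0,5,0,0,0,0,0,1,0,0,5,0,0,0,0,0,0,0,3,3,0,0,0,0,0,1,1,0,0,2,6,0]
Step 10: insert rq at [14, 32, 33] -> counters=[0,0,0,0,0,0,0,0,5,0,0,0,0,0,2,0,0,5,0,0,0,0,0,0,0,3,3,0,0,0,0,0,2,2,0,0,2,6,0]
Step 11: delete yk at [17, 26, 37] -> counters=[0,0,0,0,0,0,0,0,5,0,0,0,0,0,2,0,0,4,0,0,0,0,0,0,0,3,2,0,0,0,0,0,2,2,0,0,2,5,0]
Step 12: delete tks at [8, 25, 37] -> counters=[0,0,0,0,0,0,0,0,4,0,0,0,0,0,2,0,0,4,0,0,0,0,0,0,0,2,2,0,0,0,0,0,2,2,0,0,2,4,0]
Step 13: insert tks at [8, 25, 37] -> counters=[0,0,0,0,0,0,0,0,5,0,0,0,0,0,2,0,0,4,0,0,0,0,0,0,0,3,2,0,0,0,0,0,2,2,0,0,2,5,0]
Step 14: insert rq at [14, 32, 33] -> counters=[0,0,0,0,0,0,0,0,5,0,0,0,0,0,3,0,0,4,0,0,0,0,0,0,0,3,2,0,0,0,0,0,3,3,0,0,2,5,0]
Step 15: insert j at [8, 17, 36] -> counters=[0,0,0,0,0,0,0,0,6,0,0,0,0,0,3,0,0,5,0,0,0,0,0,0,0,3,2,0,0,0,0,0,3,3,0,0,3,5,0]
Step 16: insert rq at [14, 32, 33] -> counters=[0,0,0,0,0,0,0,0,6,0,0,0,0,0,4,0,0,5,0,0,0,0,0,0,0,3,2,0,0,0,0,0,4,4,0,0,3,5,0]
Step 17: insert yk at [17, 26, 37] -> counters=[0,0,0,0,0,0,0,0,6,0,0,0,0,0,4,0,0,6,0,0,0,0,0,0,0,3,3,0,0,0,0,0,4,4,0,0,3,6,0]
Step 18: delete yk at [17, 26, 37] -> counters=[0,0,0,0,0,0,0,0,6,0,0,0,0,0,4,0,0,5,0,0,0,0,0,0,0,3,2,0,0,0,0,0,4,4,0,0,3,5,0]
Step 19: delete yk at [17, 26, 37] -> counters=[0,0,0,0,0,0,0,0,6,0,0,0,0,0,4,0,0,4,0,0,0,0,0,0,0,3,1,0,0,0,0,0,4,4,0,0,3,4,0]
Step 20: delete tks at [8, 25, 37] -> counters=[0,0,0,0,0,0,0,0,5,0,0,0,0,0,4,0,0,4,0,0,0,0,0,0,0,2,1,0,0,0,0,0,4,4,0,0,3,3,0]
Step 21: delete j at [8, 17, 36] -> counters=[0,0,0,0,0,0,0,0,4,0,0,0,0,0,4,0,0,3,0,0,0,0,0,0,0,2,1,0,0,0,0,0,4,4,0,0,2,3,0]
Step 22: insert tks at [8, 25, 37] -> counters=[0,0,0,0,0,0,0,0,5,0,0,0,0,0,4,0,0,3,0,0,0,0,0,0,0,3,1,0,0,0,0,0,4,4,0,0,2,4,0]
Step 23: delete rq at [14, 32, 33] -> counters=[0,0,0,0,0,0,0,0,5,0,0,0,0,0,3,0,0,3,0,0,0,0,0,0,0,3,1,0,0,0,0,0,3,3,0,0,2,4,0]
Step 24: insert yk at [17, 26, 37] -> counters=[0,0,0,0,0,0,0,0,5,0,0,0,0,0,3,0,0,4,0,0,0,0,0,0,0,3,2,0,0,0,0,0,3,3,0,0,2,5,0]
Step 25: delete rq at [14, 32, 33] -> counters=[0,0,0,0,0,0,0,0,5,0,0,0,0,0,2,0,0,4,0,0,0,0,0,0,0,3,2,0,0,0,0,0,2,2,0,0,2,5,0]
Step 26: delete j at [8, 17, 36] -> counters=[0,0,0,0,0,0,0,0,4,0,0,0,0,0,2,0,0,3,0,0,0,0,0,0,0,3,2,0,0,0,0,0,2,2,0,0,1,5,0]
Step 27: insert rq at [14, 32, 33] -> counters=[0,0,0,0,0,0,0,0,4,0,0,0,0,0,3,0,0,3,0,0,0,0,0,0,0,3,2,0,0,0,0,0,3,3,0,0,1,5,0]
Final counters=[0,0,0,0,0,0,0,0,4,0,0,0,0,0,3,0,0,3,0,0,0,0,0,0,0,3,2,0,0,0,0,0,3,3,0,0,1,5,0] -> counters[8]=4

Answer: 4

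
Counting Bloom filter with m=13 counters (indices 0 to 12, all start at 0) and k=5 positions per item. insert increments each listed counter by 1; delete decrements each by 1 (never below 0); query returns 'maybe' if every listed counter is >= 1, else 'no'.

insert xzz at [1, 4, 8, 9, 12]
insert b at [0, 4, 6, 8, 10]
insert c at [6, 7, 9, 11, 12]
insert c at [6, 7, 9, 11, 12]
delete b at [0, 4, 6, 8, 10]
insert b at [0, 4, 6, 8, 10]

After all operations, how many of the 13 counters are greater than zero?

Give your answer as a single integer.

Step 1: insert xzz at [1, 4, 8, 9, 12] -> counters=[0,1,0,0,1,0,0,0,1,1,0,0,1]
Step 2: insert b at [0, 4, 6, 8, 10] -> counters=[1,1,0,0,2,0,1,0,2,1,1,0,1]
Step 3: insert c at [6, 7, 9, 11, 12] -> counters=[1,1,0,0,2,0,2,1,2,2,1,1,2]
Step 4: insert c at [6, 7, 9, 11, 12] -> counters=[1,1,0,0,2,0,3,2,2,3,1,2,3]
Step 5: delete b at [0, 4, 6, 8, 10] -> counters=[0,1,0,0,1,0,2,2,1,3,0,2,3]
Step 6: insert b at [0, 4, 6, 8, 10] -> counters=[1,1,0,0,2,0,3,2,2,3,1,2,3]
Final counters=[1,1,0,0,2,0,3,2,2,3,1,2,3] -> 10 nonzero

Answer: 10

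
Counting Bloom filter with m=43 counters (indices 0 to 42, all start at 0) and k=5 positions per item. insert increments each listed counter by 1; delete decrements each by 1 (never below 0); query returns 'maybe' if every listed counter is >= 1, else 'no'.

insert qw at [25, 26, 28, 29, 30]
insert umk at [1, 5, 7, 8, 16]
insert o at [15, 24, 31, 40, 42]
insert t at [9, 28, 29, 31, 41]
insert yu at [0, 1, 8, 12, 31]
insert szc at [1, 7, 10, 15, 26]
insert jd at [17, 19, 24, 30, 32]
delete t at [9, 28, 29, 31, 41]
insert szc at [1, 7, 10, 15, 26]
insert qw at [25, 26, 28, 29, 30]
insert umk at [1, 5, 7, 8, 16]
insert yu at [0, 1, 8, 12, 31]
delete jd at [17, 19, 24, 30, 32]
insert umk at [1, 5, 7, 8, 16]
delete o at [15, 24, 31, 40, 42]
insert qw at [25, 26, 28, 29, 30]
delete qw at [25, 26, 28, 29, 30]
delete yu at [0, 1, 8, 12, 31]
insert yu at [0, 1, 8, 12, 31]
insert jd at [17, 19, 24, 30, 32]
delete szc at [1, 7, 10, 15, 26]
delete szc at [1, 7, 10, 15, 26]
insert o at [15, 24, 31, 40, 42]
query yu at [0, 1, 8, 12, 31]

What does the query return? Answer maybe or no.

Answer: maybe

Derivation:
Step 1: insert qw at [25, 26, 28, 29, 30] -> counters=[0,0,0,0,0,0,0,0,0,0,0,0,0,0,0,0,0,0,0,0,0,0,0,0,0,1,1,0,1,1,1,0,0,0,0,0,0,0,0,0,0,0,0]
Step 2: insert umk at [1, 5, 7, 8, 16] -> counters=[0,1,0,0,0,1,0,1,1,0,0,0,0,0,0,0,1,0,0,0,0,0,0,0,0,1,1,0,1,1,1,0,0,0,0,0,0,0,0,0,0,0,0]
Step 3: insert o at [15, 24, 31, 40, 42] -> counters=[0,1,0,0,0,1,0,1,1,0,0,0,0,0,0,1,1,0,0,0,0,0,0,0,1,1,1,0,1,1,1,1,0,0,0,0,0,0,0,0,1,0,1]
Step 4: insert t at [9, 28, 29, 31, 41] -> counters=[0,1,0,0,0,1,0,1,1,1,0,0,0,0,0,1,1,0,0,0,0,0,0,0,1,1,1,0,2,2,1,2,0,0,0,0,0,0,0,0,1,1,1]
Step 5: insert yu at [0, 1, 8, 12, 31] -> counters=[1,2,0,0,0,1,0,1,2,1,0,0,1,0,0,1,1,0,0,0,0,0,0,0,1,1,1,0,2,2,1,3,0,0,0,0,0,0,0,0,1,1,1]
Step 6: insert szc at [1, 7, 10, 15, 26] -> counters=[1,3,0,0,0,1,0,2,2,1,1,0,1,0,0,2,1,0,0,0,0,0,0,0,1,1,2,0,2,2,1,3,0,0,0,0,0,0,0,0,1,1,1]
Step 7: insert jd at [17, 19, 24, 30, 32] -> counters=[1,3,0,0,0,1,0,2,2,1,1,0,1,0,0,2,1,1,0,1,0,0,0,0,2,1,2,0,2,2,2,3,1,0,0,0,0,0,0,0,1,1,1]
Step 8: delete t at [9, 28, 29, 31, 41] -> counters=[1,3,0,0,0,1,0,2,2,0,1,0,1,0,0,2,1,1,0,1,0,0,0,0,2,1,2,0,1,1,2,2,1,0,0,0,0,0,0,0,1,0,1]
Step 9: insert szc at [1, 7, 10, 15, 26] -> counters=[1,4,0,0,0,1,0,3,2,0,2,0,1,0,0,3,1,1,0,1,0,0,0,0,2,1,3,0,1,1,2,2,1,0,0,0,0,0,0,0,1,0,1]
Step 10: insert qw at [25, 26, 28, 29, 30] -> counters=[1,4,0,0,0,1,0,3,2,0,2,0,1,0,0,3,1,1,0,1,0,0,0,0,2,2,4,0,2,2,3,2,1,0,0,0,0,0,0,0,1,0,1]
Step 11: insert umk at [1, 5, 7, 8, 16] -> counters=[1,5,0,0,0,2,0,4,3,0,2,0,1,0,0,3,2,1,0,1,0,0,0,0,2,2,4,0,2,2,3,2,1,0,0,0,0,0,0,0,1,0,1]
Step 12: insert yu at [0, 1, 8, 12, 31] -> counters=[2,6,0,0,0,2,0,4,4,0,2,0,2,0,0,3,2,1,0,1,0,0,0,0,2,2,4,0,2,2,3,3,1,0,0,0,0,0,0,0,1,0,1]
Step 13: delete jd at [17, 19, 24, 30, 32] -> counters=[2,6,0,0,0,2,0,4,4,0,2,0,2,0,0,3,2,0,0,0,0,0,0,0,1,2,4,0,2,2,2,3,0,0,0,0,0,0,0,0,1,0,1]
Step 14: insert umk at [1, 5, 7, 8, 16] -> counters=[2,7,0,0,0,3,0,5,5,0,2,0,2,0,0,3,3,0,0,0,0,0,0,0,1,2,4,0,2,2,2,3,0,0,0,0,0,0,0,0,1,0,1]
Step 15: delete o at [15, 24, 31, 40, 42] -> counters=[2,7,0,0,0,3,0,5,5,0,2,0,2,0,0,2,3,0,0,0,0,0,0,0,0,2,4,0,2,2,2,2,0,0,0,0,0,0,0,0,0,0,0]
Step 16: insert qw at [25, 26, 28, 29, 30] -> counters=[2,7,0,0,0,3,0,5,5,0,2,0,2,0,0,2,3,0,0,0,0,0,0,0,0,3,5,0,3,3,3,2,0,0,0,0,0,0,0,0,0,0,0]
Step 17: delete qw at [25, 26, 28, 29, 30] -> counters=[2,7,0,0,0,3,0,5,5,0,2,0,2,0,0,2,3,0,0,0,0,0,0,0,0,2,4,0,2,2,2,2,0,0,0,0,0,0,0,0,0,0,0]
Step 18: delete yu at [0, 1, 8, 12, 31] -> counters=[1,6,0,0,0,3,0,5,4,0,2,0,1,0,0,2,3,0,0,0,0,0,0,0,0,2,4,0,2,2,2,1,0,0,0,0,0,0,0,0,0,0,0]
Step 19: insert yu at [0, 1, 8, 12, 31] -> counters=[2,7,0,0,0,3,0,5,5,0,2,0,2,0,0,2,3,0,0,0,0,0,0,0,0,2,4,0,2,2,2,2,0,0,0,0,0,0,0,0,0,0,0]
Step 20: insert jd at [17, 19, 24, 30, 32] -> counters=[2,7,0,0,0,3,0,5,5,0,2,0,2,0,0,2,3,1,0,1,0,0,0,0,1,2,4,0,2,2,3,2,1,0,0,0,0,0,0,0,0,0,0]
Step 21: delete szc at [1, 7, 10, 15, 26] -> counters=[2,6,0,0,0,3,0,4,5,0,1,0,2,0,0,1,3,1,0,1,0,0,0,0,1,2,3,0,2,2,3,2,1,0,0,0,0,0,0,0,0,0,0]
Step 22: delete szc at [1, 7, 10, 15, 26] -> counters=[2,5,0,0,0,3,0,3,5,0,0,0,2,0,0,0,3,1,0,1,0,0,0,0,1,2,2,0,2,2,3,2,1,0,0,0,0,0,0,0,0,0,0]
Step 23: insert o at [15, 24, 31, 40, 42] -> counters=[2,5,0,0,0,3,0,3,5,0,0,0,2,0,0,1,3,1,0,1,0,0,0,0,2,2,2,0,2,2,3,3,1,0,0,0,0,0,0,0,1,0,1]
Query yu: check counters[0]=2 counters[1]=5 counters[8]=5 counters[12]=2 counters[31]=3 -> maybe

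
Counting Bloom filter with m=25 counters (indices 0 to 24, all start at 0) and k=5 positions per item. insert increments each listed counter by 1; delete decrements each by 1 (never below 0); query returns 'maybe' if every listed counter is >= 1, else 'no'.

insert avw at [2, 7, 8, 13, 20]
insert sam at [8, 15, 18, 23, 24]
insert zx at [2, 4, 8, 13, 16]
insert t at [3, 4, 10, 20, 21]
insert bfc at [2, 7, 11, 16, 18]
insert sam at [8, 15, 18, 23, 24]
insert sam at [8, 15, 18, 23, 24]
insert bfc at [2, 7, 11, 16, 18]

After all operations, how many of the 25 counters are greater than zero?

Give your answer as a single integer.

Answer: 15

Derivation:
Step 1: insert avw at [2, 7, 8, 13, 20] -> counters=[0,0,1,0,0,0,0,1,1,0,0,0,0,1,0,0,0,0,0,0,1,0,0,0,0]
Step 2: insert sam at [8, 15, 18, 23, 24] -> counters=[0,0,1,0,0,0,0,1,2,0,0,0,0,1,0,1,0,0,1,0,1,0,0,1,1]
Step 3: insert zx at [2, 4, 8, 13, 16] -> counters=[0,0,2,0,1,0,0,1,3,0,0,0,0,2,0,1,1,0,1,0,1,0,0,1,1]
Step 4: insert t at [3, 4, 10, 20, 21] -> counters=[0,0,2,1,2,0,0,1,3,0,1,0,0,2,0,1,1,0,1,0,2,1,0,1,1]
Step 5: insert bfc at [2, 7, 11, 16, 18] -> counters=[0,0,3,1,2,0,0,2,3,0,1,1,0,2,0,1,2,0,2,0,2,1,0,1,1]
Step 6: insert sam at [8, 15, 18, 23, 24] -> counters=[0,0,3,1,2,0,0,2,4,0,1,1,0,2,0,2,2,0,3,0,2,1,0,2,2]
Step 7: insert sam at [8, 15, 18, 23, 24] -> counters=[0,0,3,1,2,0,0,2,5,0,1,1,0,2,0,3,2,0,4,0,2,1,0,3,3]
Step 8: insert bfc at [2, 7, 11, 16, 18] -> counters=[0,0,4,1,2,0,0,3,5,0,1,2,0,2,0,3,3,0,5,0,2,1,0,3,3]
Final counters=[0,0,4,1,2,0,0,3,5,0,1,2,0,2,0,3,3,0,5,0,2,1,0,3,3] -> 15 nonzero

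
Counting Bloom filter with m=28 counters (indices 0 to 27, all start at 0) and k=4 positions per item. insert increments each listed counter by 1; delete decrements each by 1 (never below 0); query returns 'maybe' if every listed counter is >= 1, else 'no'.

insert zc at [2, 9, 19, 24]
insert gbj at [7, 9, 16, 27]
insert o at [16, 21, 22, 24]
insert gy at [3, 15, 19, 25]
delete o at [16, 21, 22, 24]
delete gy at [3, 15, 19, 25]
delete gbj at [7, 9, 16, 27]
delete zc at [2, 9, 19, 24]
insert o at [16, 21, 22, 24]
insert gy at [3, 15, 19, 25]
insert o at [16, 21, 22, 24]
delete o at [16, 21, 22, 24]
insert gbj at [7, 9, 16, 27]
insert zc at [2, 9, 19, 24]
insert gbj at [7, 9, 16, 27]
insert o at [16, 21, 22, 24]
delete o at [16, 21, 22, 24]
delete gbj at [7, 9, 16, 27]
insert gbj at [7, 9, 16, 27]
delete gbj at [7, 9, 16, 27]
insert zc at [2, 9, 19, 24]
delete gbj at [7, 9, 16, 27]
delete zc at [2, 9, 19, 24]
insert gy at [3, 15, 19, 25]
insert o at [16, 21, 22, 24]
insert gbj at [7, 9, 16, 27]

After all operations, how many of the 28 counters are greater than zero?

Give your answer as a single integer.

Step 1: insert zc at [2, 9, 19, 24] -> counters=[0,0,1,0,0,0,0,0,0,1,0,0,0,0,0,0,0,0,0,1,0,0,0,0,1,0,0,0]
Step 2: insert gbj at [7, 9, 16, 27] -> counters=[0,0,1,0,0,0,0,1,0,2,0,0,0,0,0,0,1,0,0,1,0,0,0,0,1,0,0,1]
Step 3: insert o at [16, 21, 22, 24] -> counters=[0,0,1,0,0,0,0,1,0,2,0,0,0,0,0,0,2,0,0,1,0,1,1,0,2,0,0,1]
Step 4: insert gy at [3, 15, 19, 25] -> counters=[0,0,1,1,0,0,0,1,0,2,0,0,0,0,0,1,2,0,0,2,0,1,1,0,2,1,0,1]
Step 5: delete o at [16, 21, 22, 24] -> counters=[0,0,1,1,0,0,0,1,0,2,0,0,0,0,0,1,1,0,0,2,0,0,0,0,1,1,0,1]
Step 6: delete gy at [3, 15, 19, 25] -> counters=[0,0,1,0,0,0,0,1,0,2,0,0,0,0,0,0,1,0,0,1,0,0,0,0,1,0,0,1]
Step 7: delete gbj at [7, 9, 16, 27] -> counters=[0,0,1,0,0,0,0,0,0,1,0,0,0,0,0,0,0,0,0,1,0,0,0,0,1,0,0,0]
Step 8: delete zc at [2, 9, 19, 24] -> counters=[0,0,0,0,0,0,0,0,0,0,0,0,0,0,0,0,0,0,0,0,0,0,0,0,0,0,0,0]
Step 9: insert o at [16, 21, 22, 24] -> counters=[0,0,0,0,0,0,0,0,0,0,0,0,0,0,0,0,1,0,0,0,0,1,1,0,1,0,0,0]
Step 10: insert gy at [3, 15, 19, 25] -> counters=[0,0,0,1,0,0,0,0,0,0,0,0,0,0,0,1,1,0,0,1,0,1,1,0,1,1,0,0]
Step 11: insert o at [16, 21, 22, 24] -> counters=[0,0,0,1,0,0,0,0,0,0,0,0,0,0,0,1,2,0,0,1,0,2,2,0,2,1,0,0]
Step 12: delete o at [16, 21, 22, 24] -> counters=[0,0,0,1,0,0,0,0,0,0,0,0,0,0,0,1,1,0,0,1,0,1,1,0,1,1,0,0]
Step 13: insert gbj at [7, 9, 16, 27] -> counters=[0,0,0,1,0,0,0,1,0,1,0,0,0,0,0,1,2,0,0,1,0,1,1,0,1,1,0,1]
Step 14: insert zc at [2, 9, 19, 24] -> counters=[0,0,1,1,0,0,0,1,0,2,0,0,0,0,0,1,2,0,0,2,0,1,1,0,2,1,0,1]
Step 15: insert gbj at [7, 9, 16, 27] -> counters=[0,0,1,1,0,0,0,2,0,3,0,0,0,0,0,1,3,0,0,2,0,1,1,0,2,1,0,2]
Step 16: insert o at [16, 21, 22, 24] -> counters=[0,0,1,1,0,0,0,2,0,3,0,0,0,0,0,1,4,0,0,2,0,2,2,0,3,1,0,2]
Step 17: delete o at [16, 21, 22, 24] -> counters=[0,0,1,1,0,0,0,2,0,3,0,0,0,0,0,1,3,0,0,2,0,1,1,0,2,1,0,2]
Step 18: delete gbj at [7, 9, 16, 27] -> counters=[0,0,1,1,0,0,0,1,0,2,0,0,0,0,0,1,2,0,0,2,0,1,1,0,2,1,0,1]
Step 19: insert gbj at [7, 9, 16, 27] -> counters=[0,0,1,1,0,0,0,2,0,3,0,0,0,0,0,1,3,0,0,2,0,1,1,0,2,1,0,2]
Step 20: delete gbj at [7, 9, 16, 27] -> counters=[0,0,1,1,0,0,0,1,0,2,0,0,0,0,0,1,2,0,0,2,0,1,1,0,2,1,0,1]
Step 21: insert zc at [2, 9, 19, 24] -> counters=[0,0,2,1,0,0,0,1,0,3,0,0,0,0,0,1,2,0,0,3,0,1,1,0,3,1,0,1]
Step 22: delete gbj at [7, 9, 16, 27] -> counters=[0,0,2,1,0,0,0,0,0,2,0,0,0,0,0,1,1,0,0,3,0,1,1,0,3,1,0,0]
Step 23: delete zc at [2, 9, 19, 24] -> counters=[0,0,1,1,0,0,0,0,0,1,0,0,0,0,0,1,1,0,0,2,0,1,1,0,2,1,0,0]
Step 24: insert gy at [3, 15, 19, 25] -> counters=[0,0,1,2,0,0,0,0,0,1,0,0,0,0,0,2,1,0,0,3,0,1,1,0,2,2,0,0]
Step 25: insert o at [16, 21, 22, 24] -> counters=[0,0,1,2,0,0,0,0,0,1,0,0,0,0,0,2,2,0,0,3,0,2,2,0,3,2,0,0]
Step 26: insert gbj at [7, 9, 16, 27] -> counters=[0,0,1,2,0,0,0,1,0,2,0,0,0,0,0,2,3,0,0,3,0,2,2,0,3,2,0,1]
Final counters=[0,0,1,2,0,0,0,1,0,2,0,0,0,0,0,2,3,0,0,3,0,2,2,0,3,2,0,1] -> 12 nonzero

Answer: 12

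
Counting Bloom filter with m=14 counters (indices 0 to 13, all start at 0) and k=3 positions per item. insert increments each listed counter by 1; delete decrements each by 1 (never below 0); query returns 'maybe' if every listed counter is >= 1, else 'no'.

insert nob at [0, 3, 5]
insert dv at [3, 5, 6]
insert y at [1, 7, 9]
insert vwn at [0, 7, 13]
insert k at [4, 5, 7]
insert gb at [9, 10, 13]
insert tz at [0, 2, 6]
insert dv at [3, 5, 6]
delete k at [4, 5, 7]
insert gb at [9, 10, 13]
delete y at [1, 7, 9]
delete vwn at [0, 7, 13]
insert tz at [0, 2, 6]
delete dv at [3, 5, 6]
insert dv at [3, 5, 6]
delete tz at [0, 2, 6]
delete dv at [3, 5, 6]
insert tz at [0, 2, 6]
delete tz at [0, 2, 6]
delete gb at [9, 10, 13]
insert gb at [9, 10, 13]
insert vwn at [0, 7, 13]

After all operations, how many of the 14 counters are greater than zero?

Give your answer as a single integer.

Answer: 9

Derivation:
Step 1: insert nob at [0, 3, 5] -> counters=[1,0,0,1,0,1,0,0,0,0,0,0,0,0]
Step 2: insert dv at [3, 5, 6] -> counters=[1,0,0,2,0,2,1,0,0,0,0,0,0,0]
Step 3: insert y at [1, 7, 9] -> counters=[1,1,0,2,0,2,1,1,0,1,0,0,0,0]
Step 4: insert vwn at [0, 7, 13] -> counters=[2,1,0,2,0,2,1,2,0,1,0,0,0,1]
Step 5: insert k at [4, 5, 7] -> counters=[2,1,0,2,1,3,1,3,0,1,0,0,0,1]
Step 6: insert gb at [9, 10, 13] -> counters=[2,1,0,2,1,3,1,3,0,2,1,0,0,2]
Step 7: insert tz at [0, 2, 6] -> counters=[3,1,1,2,1,3,2,3,0,2,1,0,0,2]
Step 8: insert dv at [3, 5, 6] -> counters=[3,1,1,3,1,4,3,3,0,2,1,0,0,2]
Step 9: delete k at [4, 5, 7] -> counters=[3,1,1,3,0,3,3,2,0,2,1,0,0,2]
Step 10: insert gb at [9, 10, 13] -> counters=[3,1,1,3,0,3,3,2,0,3,2,0,0,3]
Step 11: delete y at [1, 7, 9] -> counters=[3,0,1,3,0,3,3,1,0,2,2,0,0,3]
Step 12: delete vwn at [0, 7, 13] -> counters=[2,0,1,3,0,3,3,0,0,2,2,0,0,2]
Step 13: insert tz at [0, 2, 6] -> counters=[3,0,2,3,0,3,4,0,0,2,2,0,0,2]
Step 14: delete dv at [3, 5, 6] -> counters=[3,0,2,2,0,2,3,0,0,2,2,0,0,2]
Step 15: insert dv at [3, 5, 6] -> counters=[3,0,2,3,0,3,4,0,0,2,2,0,0,2]
Step 16: delete tz at [0, 2, 6] -> counters=[2,0,1,3,0,3,3,0,0,2,2,0,0,2]
Step 17: delete dv at [3, 5, 6] -> counters=[2,0,1,2,0,2,2,0,0,2,2,0,0,2]
Step 18: insert tz at [0, 2, 6] -> counters=[3,0,2,2,0,2,3,0,0,2,2,0,0,2]
Step 19: delete tz at [0, 2, 6] -> counters=[2,0,1,2,0,2,2,0,0,2,2,0,0,2]
Step 20: delete gb at [9, 10, 13] -> counters=[2,0,1,2,0,2,2,0,0,1,1,0,0,1]
Step 21: insert gb at [9, 10, 13] -> counters=[2,0,1,2,0,2,2,0,0,2,2,0,0,2]
Step 22: insert vwn at [0, 7, 13] -> counters=[3,0,1,2,0,2,2,1,0,2,2,0,0,3]
Final counters=[3,0,1,2,0,2,2,1,0,2,2,0,0,3] -> 9 nonzero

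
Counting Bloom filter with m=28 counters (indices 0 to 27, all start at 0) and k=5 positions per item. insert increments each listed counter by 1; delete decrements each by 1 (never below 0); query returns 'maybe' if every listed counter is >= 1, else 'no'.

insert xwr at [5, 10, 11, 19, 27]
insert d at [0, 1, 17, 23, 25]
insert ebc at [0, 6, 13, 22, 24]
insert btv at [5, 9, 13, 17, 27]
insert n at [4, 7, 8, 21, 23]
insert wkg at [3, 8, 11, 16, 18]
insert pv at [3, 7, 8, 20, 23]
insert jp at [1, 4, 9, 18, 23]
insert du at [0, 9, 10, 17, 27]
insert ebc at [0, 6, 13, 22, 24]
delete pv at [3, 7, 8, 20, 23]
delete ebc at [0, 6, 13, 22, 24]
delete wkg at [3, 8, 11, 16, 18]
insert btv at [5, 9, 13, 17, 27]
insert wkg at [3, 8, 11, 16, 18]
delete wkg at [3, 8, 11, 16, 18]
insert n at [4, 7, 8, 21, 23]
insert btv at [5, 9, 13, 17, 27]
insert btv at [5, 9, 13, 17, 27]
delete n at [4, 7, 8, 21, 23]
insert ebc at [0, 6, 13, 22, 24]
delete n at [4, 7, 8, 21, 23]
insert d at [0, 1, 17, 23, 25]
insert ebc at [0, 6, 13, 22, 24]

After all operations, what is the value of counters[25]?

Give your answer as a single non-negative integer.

Answer: 2

Derivation:
Step 1: insert xwr at [5, 10, 11, 19, 27] -> counters=[0,0,0,0,0,1,0,0,0,0,1,1,0,0,0,0,0,0,0,1,0,0,0,0,0,0,0,1]
Step 2: insert d at [0, 1, 17, 23, 25] -> counters=[1,1,0,0,0,1,0,0,0,0,1,1,0,0,0,0,0,1,0,1,0,0,0,1,0,1,0,1]
Step 3: insert ebc at [0, 6, 13, 22, 24] -> counters=[2,1,0,0,0,1,1,0,0,0,1,1,0,1,0,0,0,1,0,1,0,0,1,1,1,1,0,1]
Step 4: insert btv at [5, 9, 13, 17, 27] -> counters=[2,1,0,0,0,2,1,0,0,1,1,1,0,2,0,0,0,2,0,1,0,0,1,1,1,1,0,2]
Step 5: insert n at [4, 7, 8, 21, 23] -> counters=[2,1,0,0,1,2,1,1,1,1,1,1,0,2,0,0,0,2,0,1,0,1,1,2,1,1,0,2]
Step 6: insert wkg at [3, 8, 11, 16, 18] -> counters=[2,1,0,1,1,2,1,1,2,1,1,2,0,2,0,0,1,2,1,1,0,1,1,2,1,1,0,2]
Step 7: insert pv at [3, 7, 8, 20, 23] -> counters=[2,1,0,2,1,2,1,2,3,1,1,2,0,2,0,0,1,2,1,1,1,1,1,3,1,1,0,2]
Step 8: insert jp at [1, 4, 9, 18, 23] -> counters=[2,2,0,2,2,2,1,2,3,2,1,2,0,2,0,0,1,2,2,1,1,1,1,4,1,1,0,2]
Step 9: insert du at [0, 9, 10, 17, 27] -> counters=[3,2,0,2,2,2,1,2,3,3,2,2,0,2,0,0,1,3,2,1,1,1,1,4,1,1,0,3]
Step 10: insert ebc at [0, 6, 13, 22, 24] -> counters=[4,2,0,2,2,2,2,2,3,3,2,2,0,3,0,0,1,3,2,1,1,1,2,4,2,1,0,3]
Step 11: delete pv at [3, 7, 8, 20, 23] -> counters=[4,2,0,1,2,2,2,1,2,3,2,2,0,3,0,0,1,3,2,1,0,1,2,3,2,1,0,3]
Step 12: delete ebc at [0, 6, 13, 22, 24] -> counters=[3,2,0,1,2,2,1,1,2,3,2,2,0,2,0,0,1,3,2,1,0,1,1,3,1,1,0,3]
Step 13: delete wkg at [3, 8, 11, 16, 18] -> counters=[3,2,0,0,2,2,1,1,1,3,2,1,0,2,0,0,0,3,1,1,0,1,1,3,1,1,0,3]
Step 14: insert btv at [5, 9, 13, 17, 27] -> counters=[3,2,0,0,2,3,1,1,1,4,2,1,0,3,0,0,0,4,1,1,0,1,1,3,1,1,0,4]
Step 15: insert wkg at [3, 8, 11, 16, 18] -> counters=[3,2,0,1,2,3,1,1,2,4,2,2,0,3,0,0,1,4,2,1,0,1,1,3,1,1,0,4]
Step 16: delete wkg at [3, 8, 11, 16, 18] -> counters=[3,2,0,0,2,3,1,1,1,4,2,1,0,3,0,0,0,4,1,1,0,1,1,3,1,1,0,4]
Step 17: insert n at [4, 7, 8, 21, 23] -> counters=[3,2,0,0,3,3,1,2,2,4,2,1,0,3,0,0,0,4,1,1,0,2,1,4,1,1,0,4]
Step 18: insert btv at [5, 9, 13, 17, 27] -> counters=[3,2,0,0,3,4,1,2,2,5,2,1,0,4,0,0,0,5,1,1,0,2,1,4,1,1,0,5]
Step 19: insert btv at [5, 9, 13, 17, 27] -> counters=[3,2,0,0,3,5,1,2,2,6,2,1,0,5,0,0,0,6,1,1,0,2,1,4,1,1,0,6]
Step 20: delete n at [4, 7, 8, 21, 23] -> counters=[3,2,0,0,2,5,1,1,1,6,2,1,0,5,0,0,0,6,1,1,0,1,1,3,1,1,0,6]
Step 21: insert ebc at [0, 6, 13, 22, 24] -> counters=[4,2,0,0,2,5,2,1,1,6,2,1,0,6,0,0,0,6,1,1,0,1,2,3,2,1,0,6]
Step 22: delete n at [4, 7, 8, 21, 23] -> counters=[4,2,0,0,1,5,2,0,0,6,2,1,0,6,0,0,0,6,1,1,0,0,2,2,2,1,0,6]
Step 23: insert d at [0, 1, 17, 23, 25] -> counters=[5,3,0,0,1,5,2,0,0,6,2,1,0,6,0,0,0,7,1,1,0,0,2,3,2,2,0,6]
Step 24: insert ebc at [0, 6, 13, 22, 24] -> counters=[6,3,0,0,1,5,3,0,0,6,2,1,0,7,0,0,0,7,1,1,0,0,3,3,3,2,0,6]
Final counters=[6,3,0,0,1,5,3,0,0,6,2,1,0,7,0,0,0,7,1,1,0,0,3,3,3,2,0,6] -> counters[25]=2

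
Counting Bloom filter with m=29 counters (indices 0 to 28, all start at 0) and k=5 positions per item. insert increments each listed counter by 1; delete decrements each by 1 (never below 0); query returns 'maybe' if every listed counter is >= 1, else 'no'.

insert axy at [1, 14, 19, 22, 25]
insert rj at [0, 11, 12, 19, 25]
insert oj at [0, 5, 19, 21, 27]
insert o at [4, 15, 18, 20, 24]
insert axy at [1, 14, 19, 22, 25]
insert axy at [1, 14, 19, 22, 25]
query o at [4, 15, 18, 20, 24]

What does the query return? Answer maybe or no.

Answer: maybe

Derivation:
Step 1: insert axy at [1, 14, 19, 22, 25] -> counters=[0,1,0,0,0,0,0,0,0,0,0,0,0,0,1,0,0,0,0,1,0,0,1,0,0,1,0,0,0]
Step 2: insert rj at [0, 11, 12, 19, 25] -> counters=[1,1,0,0,0,0,0,0,0,0,0,1,1,0,1,0,0,0,0,2,0,0,1,0,0,2,0,0,0]
Step 3: insert oj at [0, 5, 19, 21, 27] -> counters=[2,1,0,0,0,1,0,0,0,0,0,1,1,0,1,0,0,0,0,3,0,1,1,0,0,2,0,1,0]
Step 4: insert o at [4, 15, 18, 20, 24] -> counters=[2,1,0,0,1,1,0,0,0,0,0,1,1,0,1,1,0,0,1,3,1,1,1,0,1,2,0,1,0]
Step 5: insert axy at [1, 14, 19, 22, 25] -> counters=[2,2,0,0,1,1,0,0,0,0,0,1,1,0,2,1,0,0,1,4,1,1,2,0,1,3,0,1,0]
Step 6: insert axy at [1, 14, 19, 22, 25] -> counters=[2,3,0,0,1,1,0,0,0,0,0,1,1,0,3,1,0,0,1,5,1,1,3,0,1,4,0,1,0]
Query o: check counters[4]=1 counters[15]=1 counters[18]=1 counters[20]=1 counters[24]=1 -> maybe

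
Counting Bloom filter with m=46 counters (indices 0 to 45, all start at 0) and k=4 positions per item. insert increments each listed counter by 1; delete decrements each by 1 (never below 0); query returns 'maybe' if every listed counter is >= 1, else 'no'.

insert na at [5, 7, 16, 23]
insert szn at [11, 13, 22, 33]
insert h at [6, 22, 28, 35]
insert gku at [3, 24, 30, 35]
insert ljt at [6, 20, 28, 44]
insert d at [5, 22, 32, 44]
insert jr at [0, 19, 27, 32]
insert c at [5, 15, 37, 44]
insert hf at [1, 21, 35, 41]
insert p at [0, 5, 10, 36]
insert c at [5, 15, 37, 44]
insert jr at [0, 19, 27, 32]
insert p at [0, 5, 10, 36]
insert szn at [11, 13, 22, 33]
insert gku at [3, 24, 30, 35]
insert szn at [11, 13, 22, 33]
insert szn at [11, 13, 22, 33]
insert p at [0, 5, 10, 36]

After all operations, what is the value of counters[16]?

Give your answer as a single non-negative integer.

Answer: 1

Derivation:
Step 1: insert na at [5, 7, 16, 23] -> counters=[0,0,0,0,0,1,0,1,0,0,0,0,0,0,0,0,1,0,0,0,0,0,0,1,0,0,0,0,0,0,0,0,0,0,0,0,0,0,0,0,0,0,0,0,0,0]
Step 2: insert szn at [11, 13, 22, 33] -> counters=[0,0,0,0,0,1,0,1,0,0,0,1,0,1,0,0,1,0,0,0,0,0,1,1,0,0,0,0,0,0,0,0,0,1,0,0,0,0,0,0,0,0,0,0,0,0]
Step 3: insert h at [6, 22, 28, 35] -> counters=[0,0,0,0,0,1,1,1,0,0,0,1,0,1,0,0,1,0,0,0,0,0,2,1,0,0,0,0,1,0,0,0,0,1,0,1,0,0,0,0,0,0,0,0,0,0]
Step 4: insert gku at [3, 24, 30, 35] -> counters=[0,0,0,1,0,1,1,1,0,0,0,1,0,1,0,0,1,0,0,0,0,0,2,1,1,0,0,0,1,0,1,0,0,1,0,2,0,0,0,0,0,0,0,0,0,0]
Step 5: insert ljt at [6, 20, 28, 44] -> counters=[0,0,0,1,0,1,2,1,0,0,0,1,0,1,0,0,1,0,0,0,1,0,2,1,1,0,0,0,2,0,1,0,0,1,0,2,0,0,0,0,0,0,0,0,1,0]
Step 6: insert d at [5, 22, 32, 44] -> counters=[0,0,0,1,0,2,2,1,0,0,0,1,0,1,0,0,1,0,0,0,1,0,3,1,1,0,0,0,2,0,1,0,1,1,0,2,0,0,0,0,0,0,0,0,2,0]
Step 7: insert jr at [0, 19, 27, 32] -> counters=[1,0,0,1,0,2,2,1,0,0,0,1,0,1,0,0,1,0,0,1,1,0,3,1,1,0,0,1,2,0,1,0,2,1,0,2,0,0,0,0,0,0,0,0,2,0]
Step 8: insert c at [5, 15, 37, 44] -> counters=[1,0,0,1,0,3,2,1,0,0,0,1,0,1,0,1,1,0,0,1,1,0,3,1,1,0,0,1,2,0,1,0,2,1,0,2,0,1,0,0,0,0,0,0,3,0]
Step 9: insert hf at [1, 21, 35, 41] -> counters=[1,1,0,1,0,3,2,1,0,0,0,1,0,1,0,1,1,0,0,1,1,1,3,1,1,0,0,1,2,0,1,0,2,1,0,3,0,1,0,0,0,1,0,0,3,0]
Step 10: insert p at [0, 5, 10, 36] -> counters=[2,1,0,1,0,4,2,1,0,0,1,1,0,1,0,1,1,0,0,1,1,1,3,1,1,0,0,1,2,0,1,0,2,1,0,3,1,1,0,0,0,1,0,0,3,0]
Step 11: insert c at [5, 15, 37, 44] -> counters=[2,1,0,1,0,5,2,1,0,0,1,1,0,1,0,2,1,0,0,1,1,1,3,1,1,0,0,1,2,0,1,0,2,1,0,3,1,2,0,0,0,1,0,0,4,0]
Step 12: insert jr at [0, 19, 27, 32] -> counters=[3,1,0,1,0,5,2,1,0,0,1,1,0,1,0,2,1,0,0,2,1,1,3,1,1,0,0,2,2,0,1,0,3,1,0,3,1,2,0,0,0,1,0,0,4,0]
Step 13: insert p at [0, 5, 10, 36] -> counters=[4,1,0,1,0,6,2,1,0,0,2,1,0,1,0,2,1,0,0,2,1,1,3,1,1,0,0,2,2,0,1,0,3,1,0,3,2,2,0,0,0,1,0,0,4,0]
Step 14: insert szn at [11, 13, 22, 33] -> counters=[4,1,0,1,0,6,2,1,0,0,2,2,0,2,0,2,1,0,0,2,1,1,4,1,1,0,0,2,2,0,1,0,3,2,0,3,2,2,0,0,0,1,0,0,4,0]
Step 15: insert gku at [3, 24, 30, 35] -> counters=[4,1,0,2,0,6,2,1,0,0,2,2,0,2,0,2,1,0,0,2,1,1,4,1,2,0,0,2,2,0,2,0,3,2,0,4,2,2,0,0,0,1,0,0,4,0]
Step 16: insert szn at [11, 13, 22, 33] -> counters=[4,1,0,2,0,6,2,1,0,0,2,3,0,3,0,2,1,0,0,2,1,1,5,1,2,0,0,2,2,0,2,0,3,3,0,4,2,2,0,0,0,1,0,0,4,0]
Step 17: insert szn at [11, 13, 22, 33] -> counters=[4,1,0,2,0,6,2,1,0,0,2,4,0,4,0,2,1,0,0,2,1,1,6,1,2,0,0,2,2,0,2,0,3,4,0,4,2,2,0,0,0,1,0,0,4,0]
Step 18: insert p at [0, 5, 10, 36] -> counters=[5,1,0,2,0,7,2,1,0,0,3,4,0,4,0,2,1,0,0,2,1,1,6,1,2,0,0,2,2,0,2,0,3,4,0,4,3,2,0,0,0,1,0,0,4,0]
Final counters=[5,1,0,2,0,7,2,1,0,0,3,4,0,4,0,2,1,0,0,2,1,1,6,1,2,0,0,2,2,0,2,0,3,4,0,4,3,2,0,0,0,1,0,0,4,0] -> counters[16]=1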